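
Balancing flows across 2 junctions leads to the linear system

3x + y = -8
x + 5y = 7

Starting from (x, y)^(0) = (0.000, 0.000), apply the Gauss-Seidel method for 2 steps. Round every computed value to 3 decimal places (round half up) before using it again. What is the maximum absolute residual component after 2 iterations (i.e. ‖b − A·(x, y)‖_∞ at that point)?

Iteration 1:
  x = (-8 - (1)·0.000) / (3) = -2.667
  y = (7 - (1)·-2.667) / (5) = 1.933
Iteration 2:
  x = (-8 - (1)·1.933) / (3) = -3.311
  y = (7 - (1)·-3.311) / (5) = 2.062
Residual b − A·x = (-0.129, 0.001); ∞-norm = 0.129

0.129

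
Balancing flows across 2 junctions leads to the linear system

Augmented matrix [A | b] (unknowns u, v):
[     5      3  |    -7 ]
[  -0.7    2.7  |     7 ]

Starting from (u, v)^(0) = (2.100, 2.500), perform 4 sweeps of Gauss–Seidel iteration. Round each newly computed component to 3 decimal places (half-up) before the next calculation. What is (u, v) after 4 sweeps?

(-2.556, 1.930)

Iteration 1:
  u = (-7 - (3)·2.500) / (5) = -2.900
  v = (7 - (-0.7)·-2.900) / (2.7) = 1.841
Iteration 2:
  u = (-7 - (3)·1.841) / (5) = -2.505
  v = (7 - (-0.7)·-2.505) / (2.7) = 1.943
Iteration 3:
  u = (-7 - (3)·1.943) / (5) = -2.566
  v = (7 - (-0.7)·-2.566) / (2.7) = 1.927
Iteration 4:
  u = (-7 - (3)·1.927) / (5) = -2.556
  v = (7 - (-0.7)·-2.556) / (2.7) = 1.930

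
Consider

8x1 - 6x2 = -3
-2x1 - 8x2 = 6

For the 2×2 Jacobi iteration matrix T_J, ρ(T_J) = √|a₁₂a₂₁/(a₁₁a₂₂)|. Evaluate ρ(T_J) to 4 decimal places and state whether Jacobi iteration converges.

0.4330

a₁₂a₂₁/(a₁₁a₂₂) = (-6)·(-2) / ((8)·(-8)) = -0.187500
ρ = √|-0.187500| = √0.187500 = 0.4330
ρ < 1, so Jacobi converges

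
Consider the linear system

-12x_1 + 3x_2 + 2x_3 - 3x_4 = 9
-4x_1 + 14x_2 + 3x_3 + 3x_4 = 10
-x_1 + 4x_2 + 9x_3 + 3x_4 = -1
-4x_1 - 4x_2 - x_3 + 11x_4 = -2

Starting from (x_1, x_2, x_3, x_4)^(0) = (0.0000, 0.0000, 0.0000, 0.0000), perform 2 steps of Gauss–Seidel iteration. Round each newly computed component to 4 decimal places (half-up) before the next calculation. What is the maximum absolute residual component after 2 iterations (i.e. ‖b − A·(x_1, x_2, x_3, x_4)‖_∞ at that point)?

Iteration 1:
  x_1 = (9 - (3)·0.0000 - (2)·0.0000 - (-3)·0.0000) / (-12) = -0.7500
  x_2 = (10 - (-4)·-0.7500 - (3)·0.0000 - (3)·0.0000) / (14) = 0.5000
  x_3 = (-1 - (-1)·-0.7500 - (4)·0.5000 - (3)·0.0000) / (9) = -0.4167
  x_4 = (-2 - (-4)·-0.7500 - (-4)·0.5000 - (-1)·-0.4167) / (11) = -0.3106
Iteration 2:
  x_1 = (9 - (3)·0.5000 - (2)·-0.4167 - (-3)·-0.3106) / (-12) = -0.6168
  x_2 = (10 - (-4)·-0.6168 - (3)·-0.4167 - (3)·-0.3106) / (14) = 0.6939
  x_3 = (-1 - (-1)·-0.6168 - (4)·0.6939 - (3)·-0.3106) / (9) = -0.3845
  x_4 = (-2 - (-4)·-0.6168 - (-4)·0.6939 - (-1)·-0.3845) / (11) = -0.1887
Residual b − A·x = (-0.2804, -0.4622, -0.3658, -0.0004); ∞-norm = 0.4622

0.4622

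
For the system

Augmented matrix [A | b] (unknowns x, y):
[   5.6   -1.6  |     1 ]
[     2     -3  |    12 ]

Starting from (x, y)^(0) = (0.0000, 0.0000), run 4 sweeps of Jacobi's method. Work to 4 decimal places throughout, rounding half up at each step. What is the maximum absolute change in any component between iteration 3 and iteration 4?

0.2177

Iteration 1:
  x = (1 - (-1.6)·0.0000) / (5.6) = 0.1786
  y = (12 - (2)·0.0000) / (-3) = -4.0000
Iteration 2:
  x = (1 - (-1.6)·-4.0000) / (5.6) = -0.9643
  y = (12 - (2)·0.1786) / (-3) = -3.8809
Iteration 3:
  x = (1 - (-1.6)·-3.8809) / (5.6) = -0.9303
  y = (12 - (2)·-0.9643) / (-3) = -4.6429
Iteration 4:
  x = (1 - (-1.6)·-4.6429) / (5.6) = -1.1480
  y = (12 - (2)·-0.9303) / (-3) = -4.6202
Change: (-0.2177, 0.0227) → max |·| = 0.2177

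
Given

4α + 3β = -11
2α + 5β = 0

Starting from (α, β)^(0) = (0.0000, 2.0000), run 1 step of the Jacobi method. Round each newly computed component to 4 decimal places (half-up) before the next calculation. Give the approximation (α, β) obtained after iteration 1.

(-4.2500, 0.0000)

Iteration 1:
  α = (-11 - (3)·2.0000) / (4) = -4.2500
  β = (0 - (2)·0.0000) / (5) = 0.0000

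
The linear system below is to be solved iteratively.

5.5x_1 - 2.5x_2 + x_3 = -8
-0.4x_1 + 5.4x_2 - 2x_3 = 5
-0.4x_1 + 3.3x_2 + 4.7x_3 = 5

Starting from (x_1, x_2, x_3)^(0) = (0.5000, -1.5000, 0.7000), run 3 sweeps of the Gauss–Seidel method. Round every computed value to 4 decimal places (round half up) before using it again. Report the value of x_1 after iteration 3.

-1.1033

Iteration 1:
  x_1 = (-8 - (-2.5)·-1.5000 - (1)·0.7000) / (5.5) = -2.2636
  x_2 = (5 - (-0.4)·-2.2636 - (-2)·0.7000) / (5.4) = 1.0175
  x_3 = (5 - (-0.4)·-2.2636 - (3.3)·1.0175) / (4.7) = 0.1568
Iteration 2:
  x_1 = (-8 - (-2.5)·1.0175 - (1)·0.1568) / (5.5) = -1.0206
  x_2 = (5 - (-0.4)·-1.0206 - (-2)·0.1568) / (5.4) = 0.9084
  x_3 = (5 - (-0.4)·-1.0206 - (3.3)·0.9084) / (4.7) = 0.3392
Iteration 3:
  x_1 = (-8 - (-2.5)·0.9084 - (1)·0.3392) / (5.5) = -1.1033
  x_2 = (5 - (-0.4)·-1.1033 - (-2)·0.3392) / (5.4) = 0.9698
  x_3 = (5 - (-0.4)·-1.1033 - (3.3)·0.9698) / (4.7) = 0.2890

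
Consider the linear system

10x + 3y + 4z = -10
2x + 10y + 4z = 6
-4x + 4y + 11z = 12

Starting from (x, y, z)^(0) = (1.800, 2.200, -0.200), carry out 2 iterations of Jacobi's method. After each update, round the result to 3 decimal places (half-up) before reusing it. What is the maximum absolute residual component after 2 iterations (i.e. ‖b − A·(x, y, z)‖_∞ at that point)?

1.968

Iteration 1:
  x = (-10 - (3)·2.200 - (4)·-0.200) / (10) = -1.580
  y = (6 - (2)·1.800 - (4)·-0.200) / (10) = 0.320
  z = (12 - (-4)·1.800 - (4)·2.200) / (11) = 0.945
Iteration 2:
  x = (-10 - (3)·0.320 - (4)·0.945) / (10) = -1.474
  y = (6 - (2)·-1.580 - (4)·0.945) / (10) = 0.538
  z = (12 - (-4)·-1.580 - (4)·0.320) / (11) = 0.400
Residual b − A·x = (1.526, 1.968, -0.448); ∞-norm = 1.968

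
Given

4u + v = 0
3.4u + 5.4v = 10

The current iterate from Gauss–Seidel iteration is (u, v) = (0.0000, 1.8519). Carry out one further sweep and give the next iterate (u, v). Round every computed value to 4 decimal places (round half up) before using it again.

(-0.4630, 2.1434)

One sweep:
  u = (0 - (1)·1.8519) / (4) = -0.4630
  v = (10 - (3.4)·-0.4630) / (5.4) = 2.1434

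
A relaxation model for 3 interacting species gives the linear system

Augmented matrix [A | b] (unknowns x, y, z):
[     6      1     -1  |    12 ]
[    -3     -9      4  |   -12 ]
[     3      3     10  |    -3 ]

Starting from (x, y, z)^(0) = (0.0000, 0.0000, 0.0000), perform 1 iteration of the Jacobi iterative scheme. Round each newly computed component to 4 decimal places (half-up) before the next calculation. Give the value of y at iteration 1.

Iteration 1:
  x = (12 - (1)·0.0000 - (-1)·0.0000) / (6) = 2.0000
  y = (-12 - (-3)·0.0000 - (4)·0.0000) / (-9) = 1.3333
  z = (-3 - (3)·0.0000 - (3)·0.0000) / (10) = -0.3000

1.3333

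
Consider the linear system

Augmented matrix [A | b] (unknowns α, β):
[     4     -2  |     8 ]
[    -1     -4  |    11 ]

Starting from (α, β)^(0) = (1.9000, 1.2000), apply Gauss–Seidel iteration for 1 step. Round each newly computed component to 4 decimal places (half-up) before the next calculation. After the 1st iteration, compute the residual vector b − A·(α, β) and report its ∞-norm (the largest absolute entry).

Iteration 1:
  α = (8 - (-2)·1.2000) / (4) = 2.6000
  β = (11 - (-1)·2.6000) / (-4) = -3.4000
Residual b − A·x = (-9.2000, 0.0000); ∞-norm = 9.2000

9.2000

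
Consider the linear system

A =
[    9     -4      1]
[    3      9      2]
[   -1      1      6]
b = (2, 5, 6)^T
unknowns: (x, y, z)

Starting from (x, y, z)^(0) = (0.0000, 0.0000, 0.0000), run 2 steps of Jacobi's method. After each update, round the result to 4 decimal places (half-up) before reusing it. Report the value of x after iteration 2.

Iteration 1:
  x = (2 - (-4)·0.0000 - (1)·0.0000) / (9) = 0.2222
  y = (5 - (3)·0.0000 - (2)·0.0000) / (9) = 0.5556
  z = (6 - (-1)·0.0000 - (1)·0.0000) / (6) = 1.0000
Iteration 2:
  x = (2 - (-4)·0.5556 - (1)·1.0000) / (9) = 0.3580
  y = (5 - (3)·0.2222 - (2)·1.0000) / (9) = 0.2593
  z = (6 - (-1)·0.2222 - (1)·0.5556) / (6) = 0.9444

0.3580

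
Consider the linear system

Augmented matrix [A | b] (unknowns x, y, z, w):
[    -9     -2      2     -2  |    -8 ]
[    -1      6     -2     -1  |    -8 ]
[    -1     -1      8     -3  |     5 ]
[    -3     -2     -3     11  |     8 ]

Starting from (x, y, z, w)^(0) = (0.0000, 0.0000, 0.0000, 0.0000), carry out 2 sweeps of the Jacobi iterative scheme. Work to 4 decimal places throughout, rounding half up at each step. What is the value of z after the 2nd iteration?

Iteration 1:
  x = (-8 - (-2)·0.0000 - (2)·0.0000 - (-2)·0.0000) / (-9) = 0.8889
  y = (-8 - (-1)·0.0000 - (-2)·0.0000 - (-1)·0.0000) / (6) = -1.3333
  z = (5 - (-1)·0.0000 - (-1)·0.0000 - (-3)·0.0000) / (8) = 0.6250
  w = (8 - (-3)·0.0000 - (-2)·0.0000 - (-3)·0.0000) / (11) = 0.7273
Iteration 2:
  x = (-8 - (-2)·-1.3333 - (2)·0.6250 - (-2)·0.7273) / (-9) = 1.1624
  y = (-8 - (-1)·0.8889 - (-2)·0.6250 - (-1)·0.7273) / (6) = -0.8556
  z = (5 - (-1)·0.8889 - (-1)·-1.3333 - (-3)·0.7273) / (8) = 0.8422
  w = (8 - (-3)·0.8889 - (-2)·-1.3333 - (-3)·0.6250) / (11) = 0.8977

0.8422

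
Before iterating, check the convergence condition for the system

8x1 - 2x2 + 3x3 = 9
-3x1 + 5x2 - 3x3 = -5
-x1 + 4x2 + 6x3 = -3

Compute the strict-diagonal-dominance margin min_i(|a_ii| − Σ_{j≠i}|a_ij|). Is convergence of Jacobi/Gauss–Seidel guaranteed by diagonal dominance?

-1

row 1: |8| − (2+3) = 3
row 2: |5| − (3+3) = -1
row 3: |6| − (1+4) = 1
minimum over rows = -1 → not strictly diagonally dominant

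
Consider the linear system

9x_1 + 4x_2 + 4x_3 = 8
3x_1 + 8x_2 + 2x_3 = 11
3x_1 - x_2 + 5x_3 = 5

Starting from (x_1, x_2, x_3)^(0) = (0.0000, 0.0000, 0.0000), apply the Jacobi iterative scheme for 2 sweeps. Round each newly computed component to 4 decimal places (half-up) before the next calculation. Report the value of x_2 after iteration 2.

0.7917

Iteration 1:
  x_1 = (8 - (4)·0.0000 - (4)·0.0000) / (9) = 0.8889
  x_2 = (11 - (3)·0.0000 - (2)·0.0000) / (8) = 1.3750
  x_3 = (5 - (3)·0.0000 - (-1)·0.0000) / (5) = 1.0000
Iteration 2:
  x_1 = (8 - (4)·1.3750 - (4)·1.0000) / (9) = -0.1667
  x_2 = (11 - (3)·0.8889 - (2)·1.0000) / (8) = 0.7917
  x_3 = (5 - (3)·0.8889 - (-1)·1.3750) / (5) = 0.7417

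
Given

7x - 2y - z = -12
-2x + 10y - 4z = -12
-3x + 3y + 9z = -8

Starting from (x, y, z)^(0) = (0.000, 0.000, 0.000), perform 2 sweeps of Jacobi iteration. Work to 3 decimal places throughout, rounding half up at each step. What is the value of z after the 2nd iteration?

-1.060

Iteration 1:
  x = (-12 - (-2)·0.000 - (-1)·0.000) / (7) = -1.714
  y = (-12 - (-2)·0.000 - (-4)·0.000) / (10) = -1.200
  z = (-8 - (-3)·0.000 - (3)·0.000) / (9) = -0.889
Iteration 2:
  x = (-12 - (-2)·-1.200 - (-1)·-0.889) / (7) = -2.184
  y = (-12 - (-2)·-1.714 - (-4)·-0.889) / (10) = -1.898
  z = (-8 - (-3)·-1.714 - (3)·-1.200) / (9) = -1.060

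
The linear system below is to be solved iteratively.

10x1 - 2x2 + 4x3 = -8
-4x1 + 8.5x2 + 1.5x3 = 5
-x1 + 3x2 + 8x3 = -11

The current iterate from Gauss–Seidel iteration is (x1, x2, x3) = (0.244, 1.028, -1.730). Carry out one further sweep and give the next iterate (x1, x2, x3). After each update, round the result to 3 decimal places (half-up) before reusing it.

One sweep:
  x1 = (-8 - (-2)·1.028 - (4)·-1.730) / (10) = 0.098
  x2 = (5 - (-4)·0.098 - (1.5)·-1.730) / (8.5) = 0.940
  x3 = (-11 - (-1)·0.098 - (3)·0.940) / (8) = -1.715

(0.098, 0.940, -1.715)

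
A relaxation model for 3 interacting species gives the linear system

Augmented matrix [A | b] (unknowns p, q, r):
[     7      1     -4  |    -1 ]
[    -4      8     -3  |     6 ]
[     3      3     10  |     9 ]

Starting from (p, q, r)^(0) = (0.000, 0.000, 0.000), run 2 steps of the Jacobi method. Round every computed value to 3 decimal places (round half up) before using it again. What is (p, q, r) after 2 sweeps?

(0.264, 1.016, 0.718)

Iteration 1:
  p = (-1 - (1)·0.000 - (-4)·0.000) / (7) = -0.143
  q = (6 - (-4)·0.000 - (-3)·0.000) / (8) = 0.750
  r = (9 - (3)·0.000 - (3)·0.000) / (10) = 0.900
Iteration 2:
  p = (-1 - (1)·0.750 - (-4)·0.900) / (7) = 0.264
  q = (6 - (-4)·-0.143 - (-3)·0.900) / (8) = 1.016
  r = (9 - (3)·-0.143 - (3)·0.750) / (10) = 0.718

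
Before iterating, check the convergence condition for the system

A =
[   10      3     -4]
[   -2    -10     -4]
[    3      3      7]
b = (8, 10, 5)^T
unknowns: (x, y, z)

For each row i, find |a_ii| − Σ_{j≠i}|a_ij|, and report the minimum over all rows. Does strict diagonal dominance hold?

1

row 1: |10| − (3+4) = 3
row 2: |-10| − (2+4) = 4
row 3: |7| − (3+3) = 1
minimum over rows = 1 → strictly diagonally dominant (convergence guaranteed)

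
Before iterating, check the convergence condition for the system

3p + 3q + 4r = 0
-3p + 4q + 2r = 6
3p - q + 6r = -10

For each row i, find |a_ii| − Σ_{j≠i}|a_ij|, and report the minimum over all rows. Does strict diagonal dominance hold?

-4

row 1: |3| − (3+4) = -4
row 2: |4| − (3+2) = -1
row 3: |6| − (3+1) = 2
minimum over rows = -4 → not strictly diagonally dominant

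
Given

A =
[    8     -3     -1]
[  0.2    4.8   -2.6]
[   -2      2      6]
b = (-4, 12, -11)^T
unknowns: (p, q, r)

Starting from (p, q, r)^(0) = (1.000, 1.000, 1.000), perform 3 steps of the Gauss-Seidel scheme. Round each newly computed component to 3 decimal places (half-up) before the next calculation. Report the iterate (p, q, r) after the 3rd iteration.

Iteration 1:
  p = (-4 - (-3)·1.000 - (-1)·1.000) / (8) = 0.000
  q = (12 - (0.2)·0.000 - (-2.6)·1.000) / (4.8) = 3.042
  r = (-11 - (-2)·0.000 - (2)·3.042) / (6) = -2.847
Iteration 2:
  p = (-4 - (-3)·3.042 - (-1)·-2.847) / (8) = 0.285
  q = (12 - (0.2)·0.285 - (-2.6)·-2.847) / (4.8) = 0.946
  r = (-11 - (-2)·0.285 - (2)·0.946) / (6) = -2.054
Iteration 3:
  p = (-4 - (-3)·0.946 - (-1)·-2.054) / (8) = -0.402
  q = (12 - (0.2)·-0.402 - (-2.6)·-2.054) / (4.8) = 1.404
  r = (-11 - (-2)·-0.402 - (2)·1.404) / (6) = -2.435

(-0.402, 1.404, -2.435)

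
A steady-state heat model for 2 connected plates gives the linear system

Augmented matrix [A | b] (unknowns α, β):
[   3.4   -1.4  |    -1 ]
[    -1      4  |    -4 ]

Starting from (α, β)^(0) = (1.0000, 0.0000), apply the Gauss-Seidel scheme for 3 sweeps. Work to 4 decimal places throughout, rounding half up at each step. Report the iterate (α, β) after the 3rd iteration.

(-0.7816, -1.1954)

Iteration 1:
  α = (-1 - (-1.4)·0.0000) / (3.4) = -0.2941
  β = (-4 - (-1)·-0.2941) / (4) = -1.0735
Iteration 2:
  α = (-1 - (-1.4)·-1.0735) / (3.4) = -0.7361
  β = (-4 - (-1)·-0.7361) / (4) = -1.1840
Iteration 3:
  α = (-1 - (-1.4)·-1.1840) / (3.4) = -0.7816
  β = (-4 - (-1)·-0.7816) / (4) = -1.1954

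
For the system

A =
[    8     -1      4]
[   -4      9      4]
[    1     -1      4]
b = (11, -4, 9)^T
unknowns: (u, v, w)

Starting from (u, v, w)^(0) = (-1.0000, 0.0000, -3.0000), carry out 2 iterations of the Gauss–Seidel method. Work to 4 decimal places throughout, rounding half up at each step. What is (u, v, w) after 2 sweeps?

(0.6094, -1.0949, 1.8239)

Iteration 1:
  u = (11 - (-1)·0.0000 - (4)·-3.0000) / (8) = 2.8750
  v = (-4 - (-4)·2.8750 - (4)·-3.0000) / (9) = 2.1667
  w = (9 - (1)·2.8750 - (-1)·2.1667) / (4) = 2.0729
Iteration 2:
  u = (11 - (-1)·2.1667 - (4)·2.0729) / (8) = 0.6094
  v = (-4 - (-4)·0.6094 - (4)·2.0729) / (9) = -1.0949
  w = (9 - (1)·0.6094 - (-1)·-1.0949) / (4) = 1.8239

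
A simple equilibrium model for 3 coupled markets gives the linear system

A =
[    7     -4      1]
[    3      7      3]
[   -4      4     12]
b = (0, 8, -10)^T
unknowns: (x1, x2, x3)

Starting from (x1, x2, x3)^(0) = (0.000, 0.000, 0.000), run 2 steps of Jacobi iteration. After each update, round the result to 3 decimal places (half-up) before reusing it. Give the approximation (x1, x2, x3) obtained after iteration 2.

(0.772, 1.500, -1.214)

Iteration 1:
  x1 = (0 - (-4)·0.000 - (1)·0.000) / (7) = 0.000
  x2 = (8 - (3)·0.000 - (3)·0.000) / (7) = 1.143
  x3 = (-10 - (-4)·0.000 - (4)·0.000) / (12) = -0.833
Iteration 2:
  x1 = (0 - (-4)·1.143 - (1)·-0.833) / (7) = 0.772
  x2 = (8 - (3)·0.000 - (3)·-0.833) / (7) = 1.500
  x3 = (-10 - (-4)·0.000 - (4)·1.143) / (12) = -1.214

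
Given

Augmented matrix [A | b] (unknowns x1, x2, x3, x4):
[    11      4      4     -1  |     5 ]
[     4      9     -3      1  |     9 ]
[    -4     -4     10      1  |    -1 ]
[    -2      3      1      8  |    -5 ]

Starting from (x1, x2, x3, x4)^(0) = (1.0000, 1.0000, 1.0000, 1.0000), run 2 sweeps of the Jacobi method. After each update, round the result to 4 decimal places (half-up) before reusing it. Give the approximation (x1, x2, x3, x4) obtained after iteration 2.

Iteration 1:
  x1 = (5 - (4)·1.0000 - (4)·1.0000 - (-1)·1.0000) / (11) = -0.1818
  x2 = (9 - (4)·1.0000 - (-3)·1.0000 - (1)·1.0000) / (9) = 0.7778
  x3 = (-1 - (-4)·1.0000 - (-4)·1.0000 - (1)·1.0000) / (10) = 0.6000
  x4 = (-5 - (-2)·1.0000 - (3)·1.0000 - (1)·1.0000) / (8) = -0.8750
Iteration 2:
  x1 = (5 - (4)·0.7778 - (4)·0.6000 - (-1)·-0.8750) / (11) = -0.1260
  x2 = (9 - (4)·-0.1818 - (-3)·0.6000 - (1)·-0.8750) / (9) = 1.3780
  x3 = (-1 - (-4)·-0.1818 - (-4)·0.7778 - (1)·-0.8750) / (10) = 0.2259
  x4 = (-5 - (-2)·-0.1818 - (3)·0.7778 - (1)·0.6000) / (8) = -1.0371

(-0.1260, 1.3780, 0.2259, -1.0371)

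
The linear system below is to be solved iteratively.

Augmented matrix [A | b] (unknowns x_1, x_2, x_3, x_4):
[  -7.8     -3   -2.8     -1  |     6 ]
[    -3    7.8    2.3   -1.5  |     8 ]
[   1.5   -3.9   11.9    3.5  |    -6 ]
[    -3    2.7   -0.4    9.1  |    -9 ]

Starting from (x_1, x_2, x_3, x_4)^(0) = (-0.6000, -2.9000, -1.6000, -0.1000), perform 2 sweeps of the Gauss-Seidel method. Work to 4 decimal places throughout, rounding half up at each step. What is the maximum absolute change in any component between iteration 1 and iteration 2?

Iteration 1:
  x_1 = (6 - (-3)·-2.9000 - (-2.8)·-1.6000 - (-1)·-0.1000) / (-7.8) = 0.9333
  x_2 = (8 - (-3)·0.9333 - (2.3)·-1.6000 - (-1.5)·-0.1000) / (7.8) = 1.8372
  x_3 = (-6 - (1.5)·0.9333 - (-3.9)·1.8372 - (3.5)·-0.1000) / (11.9) = 0.0097
  x_4 = (-9 - (-3)·0.9333 - (2.7)·1.8372 - (-0.4)·0.0097) / (9.1) = -1.2260
Iteration 2:
  x_1 = (6 - (-3)·1.8372 - (-2.8)·0.0097 - (-1)·-1.2260) / (-7.8) = -1.3221
  x_2 = (8 - (-3)·-1.3221 - (2.3)·0.0097 - (-1.5)·-1.2260) / (7.8) = 0.2785
  x_3 = (-6 - (1.5)·-1.3221 - (-3.9)·0.2785 - (3.5)·-1.2260) / (11.9) = 0.1143
  x_4 = (-9 - (-3)·-1.3221 - (2.7)·0.2785 - (-0.4)·0.1143) / (9.1) = -1.5025
Change: (-2.2554, -1.5587, 0.1046, -0.2765) → max |·| = 2.2554

2.2554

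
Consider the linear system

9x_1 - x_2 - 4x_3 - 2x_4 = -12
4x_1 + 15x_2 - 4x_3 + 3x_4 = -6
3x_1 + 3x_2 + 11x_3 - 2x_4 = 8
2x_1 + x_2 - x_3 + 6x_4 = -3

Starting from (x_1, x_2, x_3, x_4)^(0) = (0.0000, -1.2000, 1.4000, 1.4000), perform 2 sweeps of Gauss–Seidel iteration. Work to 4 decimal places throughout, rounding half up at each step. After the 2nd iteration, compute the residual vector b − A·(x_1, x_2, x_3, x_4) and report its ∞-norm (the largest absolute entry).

Iteration 1:
  x_1 = (-12 - (-1)·-1.2000 - (-4)·1.4000 - (-2)·1.4000) / (9) = -0.5333
  x_2 = (-6 - (4)·-0.5333 - (-4)·1.4000 - (3)·1.4000) / (15) = -0.1645
  x_3 = (8 - (3)·-0.5333 - (3)·-0.1645 - (-2)·1.4000) / (11) = 1.1721
  x_4 = (-3 - (2)·-0.5333 - (1)·-0.1645 - (-1)·1.1721) / (6) = -0.0995
Iteration 2:
  x_1 = (-12 - (-1)·-0.1645 - (-4)·1.1721 - (-2)·-0.0995) / (9) = -0.8528
  x_2 = (-6 - (4)·-0.8528 - (-4)·1.1721 - (3)·-0.0995) / (15) = 0.1599
  x_3 = (8 - (3)·-0.8528 - (3)·0.1599 - (-2)·-0.0995) / (11) = 0.8982
  x_4 = (-3 - (2)·-0.8528 - (1)·0.1599 - (-1)·0.8982) / (6) = -0.0927
Residual b − A·x = (-0.7575, -1.1164, 0.0131, 0.0001); ∞-norm = 1.1164

1.1164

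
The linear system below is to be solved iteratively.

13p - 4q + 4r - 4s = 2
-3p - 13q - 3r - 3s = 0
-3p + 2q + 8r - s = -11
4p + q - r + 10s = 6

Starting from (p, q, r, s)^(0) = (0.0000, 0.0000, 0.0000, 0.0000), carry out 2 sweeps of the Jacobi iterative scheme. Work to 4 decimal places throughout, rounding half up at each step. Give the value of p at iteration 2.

0.7615

Iteration 1:
  p = (2 - (-4)·0.0000 - (4)·0.0000 - (-4)·0.0000) / (13) = 0.1538
  q = (0 - (-3)·0.0000 - (-3)·0.0000 - (-3)·0.0000) / (-13) = 0.0000
  r = (-11 - (-3)·0.0000 - (2)·0.0000 - (-1)·0.0000) / (8) = -1.3750
  s = (6 - (4)·0.0000 - (1)·0.0000 - (-1)·0.0000) / (10) = 0.6000
Iteration 2:
  p = (2 - (-4)·0.0000 - (4)·-1.3750 - (-4)·0.6000) / (13) = 0.7615
  q = (0 - (-3)·0.1538 - (-3)·-1.3750 - (-3)·0.6000) / (-13) = 0.1434
  r = (-11 - (-3)·0.1538 - (2)·0.0000 - (-1)·0.6000) / (8) = -1.2423
  s = (6 - (4)·0.1538 - (1)·0.0000 - (-1)·-1.3750) / (10) = 0.4010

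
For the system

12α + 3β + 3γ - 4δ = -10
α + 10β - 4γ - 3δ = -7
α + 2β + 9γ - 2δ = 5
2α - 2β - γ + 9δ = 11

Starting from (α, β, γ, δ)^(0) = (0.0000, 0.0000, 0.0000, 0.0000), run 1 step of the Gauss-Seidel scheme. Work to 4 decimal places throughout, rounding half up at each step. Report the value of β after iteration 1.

-0.6167

Iteration 1:
  α = (-10 - (3)·0.0000 - (3)·0.0000 - (-4)·0.0000) / (12) = -0.8333
  β = (-7 - (1)·-0.8333 - (-4)·0.0000 - (-3)·0.0000) / (10) = -0.6167
  γ = (5 - (1)·-0.8333 - (2)·-0.6167 - (-2)·0.0000) / (9) = 0.7852
  δ = (11 - (2)·-0.8333 - (-2)·-0.6167 - (-1)·0.7852) / (9) = 1.3576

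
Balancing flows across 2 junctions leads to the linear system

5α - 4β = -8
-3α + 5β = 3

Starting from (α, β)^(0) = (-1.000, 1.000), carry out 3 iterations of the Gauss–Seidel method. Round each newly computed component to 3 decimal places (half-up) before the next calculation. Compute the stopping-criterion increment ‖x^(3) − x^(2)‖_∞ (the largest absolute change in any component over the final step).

Iteration 1:
  α = (-8 - (-4)·1.000) / (5) = -0.800
  β = (3 - (-3)·-0.800) / (5) = 0.120
Iteration 2:
  α = (-8 - (-4)·0.120) / (5) = -1.504
  β = (3 - (-3)·-1.504) / (5) = -0.302
Iteration 3:
  α = (-8 - (-4)·-0.302) / (5) = -1.842
  β = (3 - (-3)·-1.842) / (5) = -0.505
Change: (-0.338, -0.203) → max |·| = 0.338

0.338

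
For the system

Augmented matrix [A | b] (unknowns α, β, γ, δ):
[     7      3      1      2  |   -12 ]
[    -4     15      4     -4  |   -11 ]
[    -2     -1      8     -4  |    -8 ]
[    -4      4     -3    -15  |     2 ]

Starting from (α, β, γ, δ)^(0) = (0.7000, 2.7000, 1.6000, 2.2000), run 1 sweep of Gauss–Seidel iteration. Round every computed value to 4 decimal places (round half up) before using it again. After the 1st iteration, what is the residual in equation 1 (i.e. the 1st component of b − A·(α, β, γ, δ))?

Iteration 1:
  α = (-12 - (3)·2.7000 - (1)·1.6000 - (2)·2.2000) / (7) = -3.7286
  β = (-11 - (-4)·-3.7286 - (4)·1.6000 - (-4)·2.2000) / (15) = -1.5676
  γ = (-8 - (-2)·-3.7286 - (-1)·-1.5676 - (-4)·2.2000) / (8) = -1.0281
  δ = (2 - (-4)·-3.7286 - (4)·-1.5676 - (-3)·-1.0281) / (-15) = 0.6486
Residual b − A·x = (18.5339, 4.3064, -6.2056, 0.0007)

18.5339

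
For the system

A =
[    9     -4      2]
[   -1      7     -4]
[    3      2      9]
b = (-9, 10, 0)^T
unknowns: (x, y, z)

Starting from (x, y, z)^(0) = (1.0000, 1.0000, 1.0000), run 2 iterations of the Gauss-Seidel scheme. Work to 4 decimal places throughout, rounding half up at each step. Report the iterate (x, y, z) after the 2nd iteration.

Iteration 1:
  x = (-9 - (-4)·1.0000 - (2)·1.0000) / (9) = -0.7778
  y = (10 - (-1)·-0.7778 - (-4)·1.0000) / (7) = 1.8889
  z = (0 - (3)·-0.7778 - (2)·1.8889) / (9) = -0.1605
Iteration 2:
  x = (-9 - (-4)·1.8889 - (2)·-0.1605) / (9) = -0.1248
  y = (10 - (-1)·-0.1248 - (-4)·-0.1605) / (7) = 1.3190
  z = (0 - (3)·-0.1248 - (2)·1.3190) / (9) = -0.2515

(-0.1248, 1.3190, -0.2515)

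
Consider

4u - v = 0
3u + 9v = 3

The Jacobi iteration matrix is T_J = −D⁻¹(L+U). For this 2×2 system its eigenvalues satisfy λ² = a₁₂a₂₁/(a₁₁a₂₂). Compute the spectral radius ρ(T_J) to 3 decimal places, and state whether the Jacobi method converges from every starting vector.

a₁₂a₂₁/(a₁₁a₂₂) = (-1)·(3) / ((4)·(9)) = -0.083333
ρ = √|-0.083333| = √0.083333 = 0.289
ρ < 1, so Jacobi converges

0.289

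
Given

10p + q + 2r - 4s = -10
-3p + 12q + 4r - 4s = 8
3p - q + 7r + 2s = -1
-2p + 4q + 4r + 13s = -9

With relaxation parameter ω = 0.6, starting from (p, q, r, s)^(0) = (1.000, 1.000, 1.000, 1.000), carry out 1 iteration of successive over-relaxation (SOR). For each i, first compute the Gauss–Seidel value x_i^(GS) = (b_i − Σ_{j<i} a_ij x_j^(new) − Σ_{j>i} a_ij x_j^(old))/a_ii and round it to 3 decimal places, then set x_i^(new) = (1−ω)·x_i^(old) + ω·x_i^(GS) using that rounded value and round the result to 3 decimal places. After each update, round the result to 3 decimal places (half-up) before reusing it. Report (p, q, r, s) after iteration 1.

Iteration 1:
  p: GS value = (-10 - (1)·1.000 - (2)·1.000 - (-4)·1.000) / (10) = -0.900;  p ← (1−ω)·1.000 + ω·-0.900 = -0.140
  q: GS value = (8 - (-3)·-0.140 - (4)·1.000 - (-4)·1.000) / (12) = 0.632;  q ← (1−ω)·1.000 + ω·0.632 = 0.779
  r: GS value = (-1 - (3)·-0.140 - (-1)·0.779 - (2)·1.000) / (7) = -0.257;  r ← (1−ω)·1.000 + ω·-0.257 = 0.246
  s: GS value = (-9 - (-2)·-0.140 - (4)·0.779 - (4)·0.246) / (13) = -1.029;  s ← (1−ω)·1.000 + ω·-1.029 = -0.217

(-0.140, 0.779, 0.246, -0.217)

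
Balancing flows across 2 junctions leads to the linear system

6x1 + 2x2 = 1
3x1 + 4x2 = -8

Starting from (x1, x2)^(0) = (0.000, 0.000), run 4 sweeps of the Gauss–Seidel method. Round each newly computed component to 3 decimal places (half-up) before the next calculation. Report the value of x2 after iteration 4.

Iteration 1:
  x1 = (1 - (2)·0.000) / (6) = 0.167
  x2 = (-8 - (3)·0.167) / (4) = -2.125
Iteration 2:
  x1 = (1 - (2)·-2.125) / (6) = 0.875
  x2 = (-8 - (3)·0.875) / (4) = -2.656
Iteration 3:
  x1 = (1 - (2)·-2.656) / (6) = 1.052
  x2 = (-8 - (3)·1.052) / (4) = -2.789
Iteration 4:
  x1 = (1 - (2)·-2.789) / (6) = 1.096
  x2 = (-8 - (3)·1.096) / (4) = -2.822

-2.822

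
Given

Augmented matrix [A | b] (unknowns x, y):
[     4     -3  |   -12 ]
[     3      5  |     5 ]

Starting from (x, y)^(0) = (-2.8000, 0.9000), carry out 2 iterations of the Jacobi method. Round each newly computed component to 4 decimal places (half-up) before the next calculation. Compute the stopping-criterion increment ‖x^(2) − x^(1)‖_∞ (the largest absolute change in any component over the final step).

Iteration 1:
  x = (-12 - (-3)·0.9000) / (4) = -2.3250
  y = (5 - (3)·-2.8000) / (5) = 2.6800
Iteration 2:
  x = (-12 - (-3)·2.6800) / (4) = -0.9900
  y = (5 - (3)·-2.3250) / (5) = 2.3950
Change: (1.3350, -0.2850) → max |·| = 1.3350

1.3350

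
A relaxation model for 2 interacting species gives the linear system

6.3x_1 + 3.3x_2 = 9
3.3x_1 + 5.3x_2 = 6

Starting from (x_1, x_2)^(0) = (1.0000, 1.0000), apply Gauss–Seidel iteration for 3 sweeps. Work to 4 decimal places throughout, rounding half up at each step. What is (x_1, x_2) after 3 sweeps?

(1.2043, 0.3822)

Iteration 1:
  x_1 = (9 - (3.3)·1.0000) / (6.3) = 0.9048
  x_2 = (6 - (3.3)·0.9048) / (5.3) = 0.5687
Iteration 2:
  x_1 = (9 - (3.3)·0.5687) / (6.3) = 1.1307
  x_2 = (6 - (3.3)·1.1307) / (5.3) = 0.4281
Iteration 3:
  x_1 = (9 - (3.3)·0.4281) / (6.3) = 1.2043
  x_2 = (6 - (3.3)·1.2043) / (5.3) = 0.3822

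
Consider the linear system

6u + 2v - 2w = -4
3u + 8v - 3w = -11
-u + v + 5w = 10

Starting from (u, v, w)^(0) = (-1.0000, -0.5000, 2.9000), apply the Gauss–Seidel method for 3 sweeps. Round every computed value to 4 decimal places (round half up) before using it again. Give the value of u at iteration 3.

Iteration 1:
  u = (-4 - (2)·-0.5000 - (-2)·2.9000) / (6) = 0.4667
  v = (-11 - (3)·0.4667 - (-3)·2.9000) / (8) = -0.4625
  w = (10 - (-1)·0.4667 - (1)·-0.4625) / (5) = 2.1858
Iteration 2:
  u = (-4 - (2)·-0.4625 - (-2)·2.1858) / (6) = 0.2161
  v = (-11 - (3)·0.2161 - (-3)·2.1858) / (8) = -0.6364
  w = (10 - (-1)·0.2161 - (1)·-0.6364) / (5) = 2.1705
Iteration 3:
  u = (-4 - (2)·-0.6364 - (-2)·2.1705) / (6) = 0.2690
  v = (-11 - (3)·0.2690 - (-3)·2.1705) / (8) = -0.6619
  w = (10 - (-1)·0.2690 - (1)·-0.6619) / (5) = 2.1862

0.2690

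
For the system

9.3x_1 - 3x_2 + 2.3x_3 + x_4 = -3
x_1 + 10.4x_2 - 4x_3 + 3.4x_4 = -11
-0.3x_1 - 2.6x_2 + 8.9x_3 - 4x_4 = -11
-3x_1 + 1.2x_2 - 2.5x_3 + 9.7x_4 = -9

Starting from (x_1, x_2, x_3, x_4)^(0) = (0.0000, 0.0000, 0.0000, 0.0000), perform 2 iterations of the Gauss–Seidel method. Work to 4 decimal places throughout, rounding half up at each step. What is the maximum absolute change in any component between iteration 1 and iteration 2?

0.6325

Iteration 1:
  x_1 = (-3 - (-3)·0.0000 - (2.3)·0.0000 - (1)·0.0000) / (9.3) = -0.3226
  x_2 = (-11 - (1)·-0.3226 - (-4)·0.0000 - (3.4)·0.0000) / (10.4) = -1.0267
  x_3 = (-11 - (-0.3)·-0.3226 - (-2.6)·-1.0267 - (-4)·0.0000) / (8.9) = -1.5468
  x_4 = (-9 - (-3)·-0.3226 - (1.2)·-1.0267 - (-2.5)·-1.5468) / (9.7) = -1.2993
Iteration 2:
  x_1 = (-3 - (-3)·-1.0267 - (2.3)·-1.5468 - (1)·-1.2993) / (9.3) = -0.1315
  x_2 = (-11 - (1)·-0.1315 - (-4)·-1.5468 - (3.4)·-1.2993) / (10.4) = -1.2152
  x_3 = (-11 - (-0.3)·-0.1315 - (-2.6)·-1.2152 - (-4)·-1.2993) / (8.9) = -2.1793
  x_4 = (-9 - (-3)·-0.1315 - (1.2)·-1.2152 - (-2.5)·-2.1793) / (9.7) = -1.3798
Change: (0.1911, -0.1885, -0.6325, -0.0805) → max |·| = 0.6325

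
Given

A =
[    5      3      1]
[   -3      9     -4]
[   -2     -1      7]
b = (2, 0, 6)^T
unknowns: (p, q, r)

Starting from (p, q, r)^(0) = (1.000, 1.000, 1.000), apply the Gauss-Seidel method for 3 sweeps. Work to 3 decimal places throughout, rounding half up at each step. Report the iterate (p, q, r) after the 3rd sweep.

Iteration 1:
  p = (2 - (3)·1.000 - (1)·1.000) / (5) = -0.400
  q = (0 - (-3)·-0.400 - (-4)·1.000) / (9) = 0.311
  r = (6 - (-2)·-0.400 - (-1)·0.311) / (7) = 0.787
Iteration 2:
  p = (2 - (3)·0.311 - (1)·0.787) / (5) = 0.056
  q = (0 - (-3)·0.056 - (-4)·0.787) / (9) = 0.368
  r = (6 - (-2)·0.056 - (-1)·0.368) / (7) = 0.926
Iteration 3:
  p = (2 - (3)·0.368 - (1)·0.926) / (5) = -0.006
  q = (0 - (-3)·-0.006 - (-4)·0.926) / (9) = 0.410
  r = (6 - (-2)·-0.006 - (-1)·0.410) / (7) = 0.914

(-0.006, 0.410, 0.914)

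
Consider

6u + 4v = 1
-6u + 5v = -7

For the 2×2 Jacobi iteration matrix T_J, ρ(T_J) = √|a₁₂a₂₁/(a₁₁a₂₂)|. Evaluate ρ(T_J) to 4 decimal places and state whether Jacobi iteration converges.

0.8944

a₁₂a₂₁/(a₁₁a₂₂) = (4)·(-6) / ((6)·(5)) = -0.800000
ρ = √|-0.800000| = √0.800000 = 0.8944
ρ < 1, so Jacobi converges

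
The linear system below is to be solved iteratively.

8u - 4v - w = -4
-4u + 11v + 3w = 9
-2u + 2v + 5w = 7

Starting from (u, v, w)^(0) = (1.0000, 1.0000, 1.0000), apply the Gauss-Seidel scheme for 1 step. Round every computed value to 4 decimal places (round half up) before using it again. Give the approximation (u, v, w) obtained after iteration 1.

(0.1250, 0.5909, 1.2136)

Iteration 1:
  u = (-4 - (-4)·1.0000 - (-1)·1.0000) / (8) = 0.1250
  v = (9 - (-4)·0.1250 - (3)·1.0000) / (11) = 0.5909
  w = (7 - (-2)·0.1250 - (2)·0.5909) / (5) = 1.2136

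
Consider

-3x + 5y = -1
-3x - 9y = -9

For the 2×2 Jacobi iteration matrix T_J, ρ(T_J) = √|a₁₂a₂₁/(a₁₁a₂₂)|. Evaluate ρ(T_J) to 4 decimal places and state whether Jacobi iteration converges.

a₁₂a₂₁/(a₁₁a₂₂) = (5)·(-3) / ((-3)·(-9)) = -0.555556
ρ = √|-0.555556| = √0.555556 = 0.7454
ρ < 1, so Jacobi converges

0.7454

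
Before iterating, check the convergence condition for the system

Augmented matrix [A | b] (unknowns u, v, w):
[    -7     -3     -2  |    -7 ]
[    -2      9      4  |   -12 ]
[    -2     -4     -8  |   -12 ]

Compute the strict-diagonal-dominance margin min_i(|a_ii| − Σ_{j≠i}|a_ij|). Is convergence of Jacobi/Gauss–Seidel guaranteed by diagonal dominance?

row 1: |-7| − (3+2) = 2
row 2: |9| − (2+4) = 3
row 3: |-8| − (2+4) = 2
minimum over rows = 2 → strictly diagonally dominant (convergence guaranteed)

2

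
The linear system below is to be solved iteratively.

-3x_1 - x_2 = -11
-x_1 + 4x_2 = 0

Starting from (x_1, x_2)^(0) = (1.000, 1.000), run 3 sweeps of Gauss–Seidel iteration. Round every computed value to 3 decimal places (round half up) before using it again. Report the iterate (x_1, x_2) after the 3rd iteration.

(3.384, 0.846)

Iteration 1:
  x_1 = (-11 - (-1)·1.000) / (-3) = 3.333
  x_2 = (0 - (-1)·3.333) / (4) = 0.833
Iteration 2:
  x_1 = (-11 - (-1)·0.833) / (-3) = 3.389
  x_2 = (0 - (-1)·3.389) / (4) = 0.847
Iteration 3:
  x_1 = (-11 - (-1)·0.847) / (-3) = 3.384
  x_2 = (0 - (-1)·3.384) / (4) = 0.846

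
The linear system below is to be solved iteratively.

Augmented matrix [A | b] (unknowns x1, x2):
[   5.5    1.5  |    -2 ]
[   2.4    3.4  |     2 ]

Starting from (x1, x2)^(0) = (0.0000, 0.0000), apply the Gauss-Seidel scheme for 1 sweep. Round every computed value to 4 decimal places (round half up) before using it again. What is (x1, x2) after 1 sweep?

(-0.3636, 0.8449)

Iteration 1:
  x1 = (-2 - (1.5)·0.0000) / (5.5) = -0.3636
  x2 = (2 - (2.4)·-0.3636) / (3.4) = 0.8449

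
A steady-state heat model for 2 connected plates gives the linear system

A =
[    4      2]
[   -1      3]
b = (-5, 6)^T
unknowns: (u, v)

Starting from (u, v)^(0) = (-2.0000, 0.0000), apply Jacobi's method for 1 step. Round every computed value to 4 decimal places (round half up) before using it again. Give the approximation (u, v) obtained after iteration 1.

Iteration 1:
  u = (-5 - (2)·0.0000) / (4) = -1.2500
  v = (6 - (-1)·-2.0000) / (3) = 1.3333

(-1.2500, 1.3333)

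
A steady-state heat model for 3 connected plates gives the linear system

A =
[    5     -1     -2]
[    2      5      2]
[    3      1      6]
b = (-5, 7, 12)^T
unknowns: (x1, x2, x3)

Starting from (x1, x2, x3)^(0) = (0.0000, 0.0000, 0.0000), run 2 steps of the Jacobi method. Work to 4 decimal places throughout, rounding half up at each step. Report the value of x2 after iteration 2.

1.0000

Iteration 1:
  x1 = (-5 - (-1)·0.0000 - (-2)·0.0000) / (5) = -1.0000
  x2 = (7 - (2)·0.0000 - (2)·0.0000) / (5) = 1.4000
  x3 = (12 - (3)·0.0000 - (1)·0.0000) / (6) = 2.0000
Iteration 2:
  x1 = (-5 - (-1)·1.4000 - (-2)·2.0000) / (5) = 0.0800
  x2 = (7 - (2)·-1.0000 - (2)·2.0000) / (5) = 1.0000
  x3 = (12 - (3)·-1.0000 - (1)·1.4000) / (6) = 2.2667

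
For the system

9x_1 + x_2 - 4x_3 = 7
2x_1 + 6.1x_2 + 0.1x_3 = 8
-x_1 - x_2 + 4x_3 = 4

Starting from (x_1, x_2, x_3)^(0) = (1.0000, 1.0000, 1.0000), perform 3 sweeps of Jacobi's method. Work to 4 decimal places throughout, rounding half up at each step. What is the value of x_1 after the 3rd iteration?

Iteration 1:
  x_1 = (7 - (1)·1.0000 - (-4)·1.0000) / (9) = 1.1111
  x_2 = (8 - (2)·1.0000 - (0.1)·1.0000) / (6.1) = 0.9672
  x_3 = (4 - (-1)·1.0000 - (-1)·1.0000) / (4) = 1.5000
Iteration 2:
  x_1 = (7 - (1)·0.9672 - (-4)·1.5000) / (9) = 1.3370
  x_2 = (8 - (2)·1.1111 - (0.1)·1.5000) / (6.1) = 0.9226
  x_3 = (4 - (-1)·1.1111 - (-1)·0.9672) / (4) = 1.5196
Iteration 3:
  x_1 = (7 - (1)·0.9226 - (-4)·1.5196) / (9) = 1.3506
  x_2 = (8 - (2)·1.3370 - (0.1)·1.5196) / (6.1) = 0.8482
  x_3 = (4 - (-1)·1.3370 - (-1)·0.9226) / (4) = 1.5649

1.3506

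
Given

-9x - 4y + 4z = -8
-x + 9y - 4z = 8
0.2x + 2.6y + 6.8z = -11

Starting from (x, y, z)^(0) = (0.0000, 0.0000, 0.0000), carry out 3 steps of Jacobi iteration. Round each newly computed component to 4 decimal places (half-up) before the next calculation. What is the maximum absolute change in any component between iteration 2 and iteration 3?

0.2865

Iteration 1:
  x = (-8 - (-4)·0.0000 - (4)·0.0000) / (-9) = 0.8889
  y = (8 - (-1)·0.0000 - (-4)·0.0000) / (9) = 0.8889
  z = (-11 - (0.2)·0.0000 - (2.6)·0.0000) / (6.8) = -1.6176
Iteration 2:
  x = (-8 - (-4)·0.8889 - (4)·-1.6176) / (-9) = -0.2251
  y = (8 - (-1)·0.8889 - (-4)·-1.6176) / (9) = 0.2687
  z = (-11 - (0.2)·0.8889 - (2.6)·0.8889) / (6.8) = -1.9837
Iteration 3:
  x = (-8 - (-4)·0.2687 - (4)·-1.9837) / (-9) = -0.1122
  y = (8 - (-1)·-0.2251 - (-4)·-1.9837) / (9) = -0.0178
  z = (-11 - (0.2)·-0.2251 - (2.6)·0.2687) / (6.8) = -1.7138
Change: (0.1129, -0.2865, 0.2699) → max |·| = 0.2865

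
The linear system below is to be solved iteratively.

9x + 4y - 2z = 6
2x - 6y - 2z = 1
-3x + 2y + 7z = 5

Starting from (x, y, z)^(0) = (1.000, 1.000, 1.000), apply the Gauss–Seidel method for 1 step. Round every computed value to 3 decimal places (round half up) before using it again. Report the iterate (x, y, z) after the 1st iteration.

(0.444, -0.352, 1.005)

Iteration 1:
  x = (6 - (4)·1.000 - (-2)·1.000) / (9) = 0.444
  y = (1 - (2)·0.444 - (-2)·1.000) / (-6) = -0.352
  z = (5 - (-3)·0.444 - (2)·-0.352) / (7) = 1.005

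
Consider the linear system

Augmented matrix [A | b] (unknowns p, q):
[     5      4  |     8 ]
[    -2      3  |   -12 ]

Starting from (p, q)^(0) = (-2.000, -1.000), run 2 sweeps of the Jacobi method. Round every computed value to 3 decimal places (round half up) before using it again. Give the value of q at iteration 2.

Iteration 1:
  p = (8 - (4)·-1.000) / (5) = 2.400
  q = (-12 - (-2)·-2.000) / (3) = -5.333
Iteration 2:
  p = (8 - (4)·-5.333) / (5) = 5.866
  q = (-12 - (-2)·2.400) / (3) = -2.400

-2.400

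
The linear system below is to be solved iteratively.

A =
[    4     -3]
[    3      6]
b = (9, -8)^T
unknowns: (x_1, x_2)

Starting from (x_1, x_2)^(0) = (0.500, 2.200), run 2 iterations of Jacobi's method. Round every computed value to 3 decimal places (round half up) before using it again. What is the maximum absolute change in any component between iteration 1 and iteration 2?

Iteration 1:
  x_1 = (9 - (-3)·2.200) / (4) = 3.900
  x_2 = (-8 - (3)·0.500) / (6) = -1.583
Iteration 2:
  x_1 = (9 - (-3)·-1.583) / (4) = 1.063
  x_2 = (-8 - (3)·3.900) / (6) = -3.283
Change: (-2.837, -1.700) → max |·| = 2.837

2.837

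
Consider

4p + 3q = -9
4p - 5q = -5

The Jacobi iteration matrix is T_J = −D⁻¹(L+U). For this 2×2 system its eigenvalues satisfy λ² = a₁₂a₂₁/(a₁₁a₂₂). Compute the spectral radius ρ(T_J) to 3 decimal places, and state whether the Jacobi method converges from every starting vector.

a₁₂a₂₁/(a₁₁a₂₂) = (3)·(4) / ((4)·(-5)) = -0.600000
ρ = √|-0.600000| = √0.600000 = 0.775
ρ < 1, so Jacobi converges

0.775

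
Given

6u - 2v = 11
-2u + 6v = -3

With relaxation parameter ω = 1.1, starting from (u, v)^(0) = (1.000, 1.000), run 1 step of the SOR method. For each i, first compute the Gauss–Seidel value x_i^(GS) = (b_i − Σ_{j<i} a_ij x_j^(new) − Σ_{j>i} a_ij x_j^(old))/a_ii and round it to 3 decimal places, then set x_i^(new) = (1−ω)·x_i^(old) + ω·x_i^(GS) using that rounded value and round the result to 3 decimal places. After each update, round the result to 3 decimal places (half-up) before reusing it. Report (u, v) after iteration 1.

Iteration 1:
  u: GS value = (11 - (-2)·1.000) / (6) = 2.167;  u ← (1−ω)·1.000 + ω·2.167 = 2.284
  v: GS value = (-3 - (-2)·2.284) / (6) = 0.261;  v ← (1−ω)·1.000 + ω·0.261 = 0.187

(2.284, 0.187)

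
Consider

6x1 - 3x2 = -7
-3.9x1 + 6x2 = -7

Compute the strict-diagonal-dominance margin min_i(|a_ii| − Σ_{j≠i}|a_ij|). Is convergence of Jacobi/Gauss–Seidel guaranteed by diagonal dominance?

2.1

row 1: |6| − (3) = 3
row 2: |6| − (3.9) = 2.1
minimum over rows = 2.1 → strictly diagonally dominant (convergence guaranteed)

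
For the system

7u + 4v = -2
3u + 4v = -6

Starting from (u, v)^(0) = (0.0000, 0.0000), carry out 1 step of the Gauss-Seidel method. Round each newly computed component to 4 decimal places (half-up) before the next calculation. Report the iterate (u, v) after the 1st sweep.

(-0.2857, -1.2857)

Iteration 1:
  u = (-2 - (4)·0.0000) / (7) = -0.2857
  v = (-6 - (3)·-0.2857) / (4) = -1.2857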